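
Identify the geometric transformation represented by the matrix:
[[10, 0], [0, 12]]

This matrix represents: non-uniform scaling by sx = 10, sy = 12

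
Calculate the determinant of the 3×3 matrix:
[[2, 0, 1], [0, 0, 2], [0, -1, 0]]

Expansion along first row:
det = 2·det([[0,2],[-1,0]]) - 0·det([[0,2],[0,0]]) + 1·det([[0,0],[0,-1]])
    = 2·(0·0 - 2·-1) - 0·(0·0 - 2·0) + 1·(0·-1 - 0·0)
    = 2·2 - 0·0 + 1·0
    = 4 + 0 + 0 = 4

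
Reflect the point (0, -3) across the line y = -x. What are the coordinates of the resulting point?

Reflection across line y = -x: (0, -3) → (3, 0)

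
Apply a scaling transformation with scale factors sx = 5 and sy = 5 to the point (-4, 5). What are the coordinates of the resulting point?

Scaling matrix:
[[5, 0], [0, 5]]
Result: (-4 × 5, 5 × 5) = (-20, 25)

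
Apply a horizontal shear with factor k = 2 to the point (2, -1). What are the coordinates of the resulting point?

Shear matrix for horizontal shear with factor k = 2:
[[1, 2], [0, 1]]
Result: (2, -1) → (0, -1)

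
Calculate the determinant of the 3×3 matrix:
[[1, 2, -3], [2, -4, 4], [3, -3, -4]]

Expansion along first row:
det = 1·det([[-4,4],[-3,-4]]) - 2·det([[2,4],[3,-4]]) + -3·det([[2,-4],[3,-3]])
    = 1·(-4·-4 - 4·-3) - 2·(2·-4 - 4·3) + -3·(2·-3 - -4·3)
    = 1·28 - 2·-20 + -3·6
    = 28 + 40 + -18 = 50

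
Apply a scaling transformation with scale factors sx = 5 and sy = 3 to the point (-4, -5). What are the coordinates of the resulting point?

Scaling matrix:
[[5, 0], [0, 3]]
Result: (-4 × 5, -5 × 3) = (-20, -15)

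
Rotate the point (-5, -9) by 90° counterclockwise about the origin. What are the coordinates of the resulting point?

Rotation matrix for 90°: [[cos 90°, -sin 90°], [sin 90°, cos 90°]] = [[0, -1], [1, 0]]
[[0, -1], [1, 0]] × [-5, -9]ᵀ = [9, -5]ᵀ
Result: (9, -5)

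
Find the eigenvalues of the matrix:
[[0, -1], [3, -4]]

Characteristic equation: det(A - λI) = 0
λ² - (trace)λ + (det) = 0
trace = 0 + -4 = -4, det = (0)(-4) - (-1)(3) = 3
λ² - (-4)λ + (3) = 0
λ = (-4 ± √((-4)² - 4·(3))) / 2 = (-4 ± √4) / 2
Solving: λ = -3, -1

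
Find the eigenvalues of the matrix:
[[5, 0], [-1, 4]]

Characteristic equation: det(A - λI) = 0
λ² - (trace)λ + (det) = 0
trace = 5 + 4 = 9, det = (5)(4) - (0)(-1) = 20
λ² - (9)λ + (20) = 0
λ = (9 ± √((9)² - 4·(20))) / 2 = (9 ± √1) / 2
Solving: λ = 4, 5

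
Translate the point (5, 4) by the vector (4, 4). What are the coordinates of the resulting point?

Translation by (4, 4) (homogeneous matrix [[1, 0, 4], [0, 1, 4], [0, 0, 1]]):
x' = 5 + 4 = 9
y' = 4 + 4 = 8
Result: (9, 8)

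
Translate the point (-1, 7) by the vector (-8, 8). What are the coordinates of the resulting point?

Translation by (-8, 8) (homogeneous matrix [[1, 0, -8], [0, 1, 8], [0, 0, 1]]):
x' = -1 + -8 = -9
y' = 7 + 8 = 15
Result: (-9, 15)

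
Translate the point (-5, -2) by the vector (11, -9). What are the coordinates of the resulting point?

Translation by (11, -9) (homogeneous matrix [[1, 0, 11], [0, 1, -9], [0, 0, 1]]):
x' = -5 + 11 = 6
y' = -2 + -9 = -11
Result: (6, -11)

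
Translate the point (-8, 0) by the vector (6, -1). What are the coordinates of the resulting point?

Translation by (6, -1) (homogeneous matrix [[1, 0, 6], [0, 1, -1], [0, 0, 1]]):
x' = -8 + 6 = -2
y' = 0 + -1 = -1
Result: (-2, -1)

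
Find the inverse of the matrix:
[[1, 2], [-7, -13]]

For [[a,b],[c,d]], inverse = (1/det)·[[d,-b],[-c,a]]
det = (1)(-13) - (2)(-7) = -13 - -14 = 1
Inverse = [[-13, -2], [7, 1]]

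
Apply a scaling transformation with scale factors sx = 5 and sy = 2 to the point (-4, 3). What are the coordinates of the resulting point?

Scaling matrix:
[[5, 0], [0, 2]]
Result: (-4 × 5, 3 × 2) = (-20, 6)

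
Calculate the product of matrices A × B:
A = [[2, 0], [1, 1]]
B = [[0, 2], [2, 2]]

Matrix multiplication:
C[0][0] = 2×0 + 0×2 = 0
C[0][1] = 2×2 + 0×2 = 4
C[1][0] = 1×0 + 1×2 = 2
C[1][1] = 1×2 + 1×2 = 4
Result: [[0, 4], [2, 4]]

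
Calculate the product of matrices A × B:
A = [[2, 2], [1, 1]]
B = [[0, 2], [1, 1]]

Matrix multiplication:
C[0][0] = 2×0 + 2×1 = 2
C[0][1] = 2×2 + 2×1 = 6
C[1][0] = 1×0 + 1×1 = 1
C[1][1] = 1×2 + 1×1 = 3
Result: [[2, 6], [1, 3]]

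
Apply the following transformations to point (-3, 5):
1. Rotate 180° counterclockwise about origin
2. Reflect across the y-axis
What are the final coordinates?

Step 1: Rotate 180° → (3, -5)
Step 2: Reflect across y-axis → (-3, -5)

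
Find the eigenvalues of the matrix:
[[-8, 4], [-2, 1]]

Characteristic equation: det(A - λI) = 0
λ² - (trace)λ + (det) = 0
trace = -8 + 1 = -7, det = (-8)(1) - (4)(-2) = 0
λ² - (-7)λ + (0) = 0
λ = (-7 ± √((-7)² - 4·(0))) / 2 = (-7 ± √49) / 2
Solving: λ = -7, 0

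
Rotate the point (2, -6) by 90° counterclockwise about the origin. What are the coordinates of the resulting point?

Rotation matrix for 90°: [[cos 90°, -sin 90°], [sin 90°, cos 90°]] = [[0, -1], [1, 0]]
[[0, -1], [1, 0]] × [2, -6]ᵀ = [6, 2]ᵀ
Result: (6, 2)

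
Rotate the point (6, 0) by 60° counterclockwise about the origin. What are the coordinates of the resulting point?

Rotation matrix for 60°: [[cos 60°, -sin 60°], [sin 60°, cos 60°]] ≈ [[0.500000, -0.866025], [0.866025, 0.500000]]
[[0.500000, -0.866025], [0.866025, 0.500000]] × [6, 0]ᵀ ≈ [3, 5.1962]ᵀ
Result: (3, 5.1962)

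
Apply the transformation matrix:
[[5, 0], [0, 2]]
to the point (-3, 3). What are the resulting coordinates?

Matrix multiplication:
[[5, 0], [0, 2]] × [-3, 3]ᵀ
= [(5)(-3) + (0)(3), (0)(-3) + (2)(3)]ᵀ
= [-15, 6]ᵀ
Result: (-15, 6)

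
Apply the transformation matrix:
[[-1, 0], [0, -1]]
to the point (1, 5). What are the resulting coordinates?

Matrix multiplication:
[[-1, 0], [0, -1]] × [1, 5]ᵀ
= [(-1)(1) + (0)(5), (0)(1) + (-1)(5)]ᵀ
= [-1, -5]ᵀ
Result: (-1, -5)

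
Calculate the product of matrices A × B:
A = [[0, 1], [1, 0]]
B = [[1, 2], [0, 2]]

Matrix multiplication:
C[0][0] = 0×1 + 1×0 = 0
C[0][1] = 0×2 + 1×2 = 2
C[1][0] = 1×1 + 0×0 = 1
C[1][1] = 1×2 + 0×2 = 2
Result: [[0, 2], [1, 2]]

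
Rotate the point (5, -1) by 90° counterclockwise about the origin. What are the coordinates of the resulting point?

Rotation matrix for 90°: [[cos 90°, -sin 90°], [sin 90°, cos 90°]] = [[0, -1], [1, 0]]
[[0, -1], [1, 0]] × [5, -1]ᵀ = [1, 5]ᵀ
Result: (1, 5)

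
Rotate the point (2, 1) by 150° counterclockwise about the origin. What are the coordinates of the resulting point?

Rotation matrix for 150°: [[cos 150°, -sin 150°], [sin 150°, cos 150°]] ≈ [[-0.866025, -0.500000], [0.500000, -0.866025]]
[[-0.866025, -0.500000], [0.500000, -0.866025]] × [2, 1]ᵀ ≈ [-2.2321, 0.1340]ᵀ
Result: (-2.2321, 0.1340)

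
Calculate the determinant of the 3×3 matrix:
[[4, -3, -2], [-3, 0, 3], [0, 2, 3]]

Expansion along first row:
det = 4·det([[0,3],[2,3]]) - -3·det([[-3,3],[0,3]]) + -2·det([[-3,0],[0,2]])
    = 4·(0·3 - 3·2) - -3·(-3·3 - 3·0) + -2·(-3·2 - 0·0)
    = 4·-6 - -3·-9 + -2·-6
    = -24 + -27 + 12 = -39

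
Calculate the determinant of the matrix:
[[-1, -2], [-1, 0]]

For a 2×2 matrix [[a, b], [c, d]], det = ad - bc
det = (-1)(0) - (-2)(-1) = 0 - 2 = -2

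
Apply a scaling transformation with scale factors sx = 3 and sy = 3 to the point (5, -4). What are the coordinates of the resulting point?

Scaling matrix:
[[3, 0], [0, 3]]
Result: (5 × 3, -4 × 3) = (15, -12)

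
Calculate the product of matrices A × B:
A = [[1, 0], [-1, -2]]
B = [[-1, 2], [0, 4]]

Matrix multiplication:
C[0][0] = 1×-1 + 0×0 = -1
C[0][1] = 1×2 + 0×4 = 2
C[1][0] = -1×-1 + -2×0 = 1
C[1][1] = -1×2 + -2×4 = -10
Result: [[-1, 2], [1, -10]]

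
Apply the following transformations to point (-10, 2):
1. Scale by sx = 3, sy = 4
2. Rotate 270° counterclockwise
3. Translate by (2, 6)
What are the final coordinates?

Step 1: Scale → (-30, 8)
Step 2: Rotate 270° → (8, 30)
Step 3: Translate → (10, 36)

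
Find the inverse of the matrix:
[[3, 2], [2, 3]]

For [[a,b],[c,d]], inverse = (1/det)·[[d,-b],[-c,a]]
det = (3)(3) - (2)(2) = 9 - 4 = 5
Inverse = (1/5)·[[3, -2], [-2, 3]]
= [[3/5, -2/5], [-2/5, 3/5]]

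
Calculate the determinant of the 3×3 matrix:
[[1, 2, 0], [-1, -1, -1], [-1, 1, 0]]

Expansion along first row:
det = 1·det([[-1,-1],[1,0]]) - 2·det([[-1,-1],[-1,0]]) + 0·det([[-1,-1],[-1,1]])
    = 1·(-1·0 - -1·1) - 2·(-1·0 - -1·-1) + 0·(-1·1 - -1·-1)
    = 1·1 - 2·-1 + 0·-2
    = 1 + 2 + 0 = 3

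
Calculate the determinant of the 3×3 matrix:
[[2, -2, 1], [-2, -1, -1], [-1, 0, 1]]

Expansion along first row:
det = 2·det([[-1,-1],[0,1]]) - -2·det([[-2,-1],[-1,1]]) + 1·det([[-2,-1],[-1,0]])
    = 2·(-1·1 - -1·0) - -2·(-2·1 - -1·-1) + 1·(-2·0 - -1·-1)
    = 2·-1 - -2·-3 + 1·-1
    = -2 + -6 + -1 = -9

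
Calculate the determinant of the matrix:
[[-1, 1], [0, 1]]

For a 2×2 matrix [[a, b], [c, d]], det = ad - bc
det = (-1)(1) - (1)(0) = -1 - 0 = -1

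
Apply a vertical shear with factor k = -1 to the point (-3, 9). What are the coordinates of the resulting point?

Shear matrix for vertical shear with factor k = -1:
[[1, 0], [-1, 1]]
Result: (-3, 9) → (-3, 12)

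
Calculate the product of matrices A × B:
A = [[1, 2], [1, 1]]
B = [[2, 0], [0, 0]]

Matrix multiplication:
C[0][0] = 1×2 + 2×0 = 2
C[0][1] = 1×0 + 2×0 = 0
C[1][0] = 1×2 + 1×0 = 2
C[1][1] = 1×0 + 1×0 = 0
Result: [[2, 0], [2, 0]]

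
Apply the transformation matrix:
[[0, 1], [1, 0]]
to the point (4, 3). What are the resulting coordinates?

Matrix multiplication:
[[0, 1], [1, 0]] × [4, 3]ᵀ
= [(0)(4) + (1)(3), (1)(4) + (0)(3)]ᵀ
= [3, 4]ᵀ
Result: (3, 4)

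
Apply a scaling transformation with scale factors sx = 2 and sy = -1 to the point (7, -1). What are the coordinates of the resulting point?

Scaling matrix:
[[2, 0], [0, -1]]
Result: (7 × 2, -1 × -1) = (14, 1)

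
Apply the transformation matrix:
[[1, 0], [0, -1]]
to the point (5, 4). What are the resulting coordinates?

Matrix multiplication:
[[1, 0], [0, -1]] × [5, 4]ᵀ
= [(1)(5) + (0)(4), (0)(5) + (-1)(4)]ᵀ
= [5, -4]ᵀ
Result: (5, -4)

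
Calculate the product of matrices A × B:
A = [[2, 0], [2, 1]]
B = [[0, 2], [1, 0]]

Matrix multiplication:
C[0][0] = 2×0 + 0×1 = 0
C[0][1] = 2×2 + 0×0 = 4
C[1][0] = 2×0 + 1×1 = 1
C[1][1] = 2×2 + 1×0 = 4
Result: [[0, 4], [1, 4]]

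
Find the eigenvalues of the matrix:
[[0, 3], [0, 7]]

Characteristic equation: det(A - λI) = 0
λ² - (trace)λ + (det) = 0
trace = 0 + 7 = 7, det = (0)(7) - (3)(0) = 0
λ² - (7)λ + (0) = 0
λ = (7 ± √((7)² - 4·(0))) / 2 = (7 ± √49) / 2
Solving: λ = 0, 7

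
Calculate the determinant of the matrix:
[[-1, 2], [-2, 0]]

For a 2×2 matrix [[a, b], [c, d]], det = ad - bc
det = (-1)(0) - (2)(-2) = 0 - -4 = 4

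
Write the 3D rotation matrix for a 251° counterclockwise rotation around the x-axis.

Rotation matrix for counterclockwise 251° around x-axis:
cos(251°) = -0.3256, sin(251°) = -0.9455
Result: [[1, 0, 0], [0, -0.3256, 0.9455], [0, -0.9455, -0.3256]]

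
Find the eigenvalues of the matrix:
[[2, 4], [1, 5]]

Characteristic equation: det(A - λI) = 0
λ² - (trace)λ + (det) = 0
trace = 2 + 5 = 7, det = (2)(5) - (4)(1) = 6
λ² - (7)λ + (6) = 0
λ = (7 ± √((7)² - 4·(6))) / 2 = (7 ± √25) / 2
Solving: λ = 1, 6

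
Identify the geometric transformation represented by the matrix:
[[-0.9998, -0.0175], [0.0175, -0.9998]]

This matrix represents: rotation by 179° counterclockwise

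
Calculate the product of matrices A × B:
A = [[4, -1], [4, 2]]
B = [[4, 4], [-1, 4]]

Matrix multiplication:
C[0][0] = 4×4 + -1×-1 = 17
C[0][1] = 4×4 + -1×4 = 12
C[1][0] = 4×4 + 2×-1 = 14
C[1][1] = 4×4 + 2×4 = 24
Result: [[17, 12], [14, 24]]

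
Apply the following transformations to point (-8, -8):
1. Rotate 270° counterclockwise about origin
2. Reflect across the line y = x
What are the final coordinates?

Step 1: Rotate 270° → (-8, 8)
Step 2: Reflect across line y = x → (8, -8)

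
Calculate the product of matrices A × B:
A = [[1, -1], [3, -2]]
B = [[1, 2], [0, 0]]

Matrix multiplication:
C[0][0] = 1×1 + -1×0 = 1
C[0][1] = 1×2 + -1×0 = 2
C[1][0] = 3×1 + -2×0 = 3
C[1][1] = 3×2 + -2×0 = 6
Result: [[1, 2], [3, 6]]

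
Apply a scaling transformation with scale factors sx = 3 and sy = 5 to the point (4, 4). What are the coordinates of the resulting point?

Scaling matrix:
[[3, 0], [0, 5]]
Result: (4 × 3, 4 × 5) = (12, 20)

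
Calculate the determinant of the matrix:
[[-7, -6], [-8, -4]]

For a 2×2 matrix [[a, b], [c, d]], det = ad - bc
det = (-7)(-4) - (-6)(-8) = 28 - 48 = -20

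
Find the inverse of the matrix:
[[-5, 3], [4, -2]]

For [[a,b],[c,d]], inverse = (1/det)·[[d,-b],[-c,a]]
det = (-5)(-2) - (3)(4) = 10 - 12 = -2
Inverse = (1/-2)·[[-2, -3], [-4, -5]]
= [[1, 3/2], [2, 5/2]]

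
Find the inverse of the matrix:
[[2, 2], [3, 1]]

For [[a,b],[c,d]], inverse = (1/det)·[[d,-b],[-c,a]]
det = (2)(1) - (2)(3) = 2 - 6 = -4
Inverse = (1/-4)·[[1, -2], [-3, 2]]
= [[-1/4, 1/2], [3/4, -1/2]]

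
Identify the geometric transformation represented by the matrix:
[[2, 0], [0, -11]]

This matrix represents: non-uniform scaling by sx = 2, sy = -11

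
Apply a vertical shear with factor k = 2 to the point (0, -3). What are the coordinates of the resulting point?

Shear matrix for vertical shear with factor k = 2:
[[1, 0], [2, 1]]
Result: (0, -3) → (0, -3)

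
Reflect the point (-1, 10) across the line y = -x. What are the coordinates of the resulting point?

Reflection across line y = -x: (-1, 10) → (-10, 1)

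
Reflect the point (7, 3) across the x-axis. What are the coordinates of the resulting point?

Reflection across x-axis: (7, 3) → (7, -3)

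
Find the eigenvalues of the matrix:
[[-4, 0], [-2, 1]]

Characteristic equation: det(A - λI) = 0
λ² - (trace)λ + (det) = 0
trace = -4 + 1 = -3, det = (-4)(1) - (0)(-2) = -4
λ² - (-3)λ + (-4) = 0
λ = (-3 ± √((-3)² - 4·(-4))) / 2 = (-3 ± √25) / 2
Solving: λ = -4, 1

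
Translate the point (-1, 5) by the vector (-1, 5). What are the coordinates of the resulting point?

Translation by (-1, 5) (homogeneous matrix [[1, 0, -1], [0, 1, 5], [0, 0, 1]]):
x' = -1 + -1 = -2
y' = 5 + 5 = 10
Result: (-2, 10)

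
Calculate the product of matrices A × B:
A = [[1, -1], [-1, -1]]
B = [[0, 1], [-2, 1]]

Matrix multiplication:
C[0][0] = 1×0 + -1×-2 = 2
C[0][1] = 1×1 + -1×1 = 0
C[1][0] = -1×0 + -1×-2 = 2
C[1][1] = -1×1 + -1×1 = -2
Result: [[2, 0], [2, -2]]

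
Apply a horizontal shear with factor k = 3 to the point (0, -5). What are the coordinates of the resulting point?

Shear matrix for horizontal shear with factor k = 3:
[[1, 3], [0, 1]]
Result: (0, -5) → (-15, -5)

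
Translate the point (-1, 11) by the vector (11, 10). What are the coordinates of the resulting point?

Translation by (11, 10) (homogeneous matrix [[1, 0, 11], [0, 1, 10], [0, 0, 1]]):
x' = -1 + 11 = 10
y' = 11 + 10 = 21
Result: (10, 21)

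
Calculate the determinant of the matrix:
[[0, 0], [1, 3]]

For a 2×2 matrix [[a, b], [c, d]], det = ad - bc
det = (0)(3) - (0)(1) = 0 - 0 = 0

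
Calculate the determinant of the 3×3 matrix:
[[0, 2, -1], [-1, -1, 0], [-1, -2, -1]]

Expansion along first row:
det = 0·det([[-1,0],[-2,-1]]) - 2·det([[-1,0],[-1,-1]]) + -1·det([[-1,-1],[-1,-2]])
    = 0·(-1·-1 - 0·-2) - 2·(-1·-1 - 0·-1) + -1·(-1·-2 - -1·-1)
    = 0·1 - 2·1 + -1·1
    = 0 + -2 + -1 = -3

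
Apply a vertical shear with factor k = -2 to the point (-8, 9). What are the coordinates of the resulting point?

Shear matrix for vertical shear with factor k = -2:
[[1, 0], [-2, 1]]
Result: (-8, 9) → (-8, 25)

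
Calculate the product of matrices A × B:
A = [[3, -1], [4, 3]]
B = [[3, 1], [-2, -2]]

Matrix multiplication:
C[0][0] = 3×3 + -1×-2 = 11
C[0][1] = 3×1 + -1×-2 = 5
C[1][0] = 4×3 + 3×-2 = 6
C[1][1] = 4×1 + 3×-2 = -2
Result: [[11, 5], [6, -2]]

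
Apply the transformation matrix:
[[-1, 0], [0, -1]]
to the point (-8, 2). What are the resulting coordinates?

Matrix multiplication:
[[-1, 0], [0, -1]] × [-8, 2]ᵀ
= [(-1)(-8) + (0)(2), (0)(-8) + (-1)(2)]ᵀ
= [8, -2]ᵀ
Result: (8, -2)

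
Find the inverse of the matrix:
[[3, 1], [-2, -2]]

For [[a,b],[c,d]], inverse = (1/det)·[[d,-b],[-c,a]]
det = (3)(-2) - (1)(-2) = -6 - -2 = -4
Inverse = (1/-4)·[[-2, -1], [2, 3]]
= [[1/2, 1/4], [-1/2, -3/4]]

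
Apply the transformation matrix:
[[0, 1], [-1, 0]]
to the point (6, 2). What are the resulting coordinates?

Matrix multiplication:
[[0, 1], [-1, 0]] × [6, 2]ᵀ
= [(0)(6) + (1)(2), (-1)(6) + (0)(2)]ᵀ
= [2, -6]ᵀ
Result: (2, -6)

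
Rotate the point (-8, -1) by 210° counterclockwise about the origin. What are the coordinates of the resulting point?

Rotation matrix for 210°: [[cos 210°, -sin 210°], [sin 210°, cos 210°]] ≈ [[-0.866025, 0.500000], [-0.500000, -0.866025]]
[[-0.866025, 0.500000], [-0.500000, -0.866025]] × [-8, -1]ᵀ ≈ [6.4282, 4.8660]ᵀ
Result: (6.4282, 4.8660)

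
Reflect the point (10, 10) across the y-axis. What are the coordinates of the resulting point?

Reflection across y-axis: (10, 10) → (-10, 10)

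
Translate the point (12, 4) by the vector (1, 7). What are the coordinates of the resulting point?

Translation by (1, 7) (homogeneous matrix [[1, 0, 1], [0, 1, 7], [0, 0, 1]]):
x' = 12 + 1 = 13
y' = 4 + 7 = 11
Result: (13, 11)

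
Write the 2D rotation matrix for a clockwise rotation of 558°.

Rotation matrix formula: [[cos θ, -sin θ], [sin θ, cos θ]]
A clockwise rotation by 558° is equivalent to a counterclockwise rotation by -558°.
For θ = -558°:
cos(-558°) = -0.9511
sin(-558°) = 0.3090
Result: [[-0.9511, -0.3090], [0.3090, -0.9511]]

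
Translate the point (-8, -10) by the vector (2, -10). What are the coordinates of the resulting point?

Translation by (2, -10) (homogeneous matrix [[1, 0, 2], [0, 1, -10], [0, 0, 1]]):
x' = -8 + 2 = -6
y' = -10 + -10 = -20
Result: (-6, -20)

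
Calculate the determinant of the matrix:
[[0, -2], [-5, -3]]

For a 2×2 matrix [[a, b], [c, d]], det = ad - bc
det = (0)(-3) - (-2)(-5) = 0 - 10 = -10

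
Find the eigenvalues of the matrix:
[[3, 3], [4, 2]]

Characteristic equation: det(A - λI) = 0
λ² - (trace)λ + (det) = 0
trace = 3 + 2 = 5, det = (3)(2) - (3)(4) = -6
λ² - (5)λ + (-6) = 0
λ = (5 ± √((5)² - 4·(-6))) / 2 = (5 ± √49) / 2
Solving: λ = -1, 6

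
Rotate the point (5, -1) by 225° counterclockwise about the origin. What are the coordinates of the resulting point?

Rotation matrix for 225°: [[cos 225°, -sin 225°], [sin 225°, cos 225°]] ≈ [[-0.707107, 0.707107], [-0.707107, -0.707107]]
[[-0.707107, 0.707107], [-0.707107, -0.707107]] × [5, -1]ᵀ ≈ [-4.2426, -2.8284]ᵀ
Result: (-4.2426, -2.8284)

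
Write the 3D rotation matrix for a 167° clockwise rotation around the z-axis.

Rotation matrix for clockwise 167° around z-axis:
A clockwise rotation by 167° is a counterclockwise rotation by -167°.
cos(-167°) = -0.9744, sin(-167°) = -0.2250
Result: [[-0.9744, 0.2250, 0], [-0.2250, -0.9744, 0], [0, 0, 1]]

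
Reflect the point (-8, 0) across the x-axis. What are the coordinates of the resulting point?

Reflection across x-axis: (-8, 0) → (-8, 0)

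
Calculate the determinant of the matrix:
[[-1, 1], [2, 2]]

For a 2×2 matrix [[a, b], [c, d]], det = ad - bc
det = (-1)(2) - (1)(2) = -2 - 2 = -4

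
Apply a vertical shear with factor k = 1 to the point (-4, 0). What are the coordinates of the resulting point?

Shear matrix for vertical shear with factor k = 1:
[[1, 0], [1, 1]]
Result: (-4, 0) → (-4, -4)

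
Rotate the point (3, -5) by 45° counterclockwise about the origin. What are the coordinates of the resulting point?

Rotation matrix for 45°: [[cos 45°, -sin 45°], [sin 45°, cos 45°]] ≈ [[0.707107, -0.707107], [0.707107, 0.707107]]
[[0.707107, -0.707107], [0.707107, 0.707107]] × [3, -5]ᵀ ≈ [5.6569, -1.4142]ᵀ
Result: (5.6569, -1.4142)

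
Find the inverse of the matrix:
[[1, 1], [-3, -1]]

For [[a,b],[c,d]], inverse = (1/det)·[[d,-b],[-c,a]]
det = (1)(-1) - (1)(-3) = -1 - -3 = 2
Inverse = (1/2)·[[-1, -1], [3, 1]]
= [[-1/2, -1/2], [3/2, 1/2]]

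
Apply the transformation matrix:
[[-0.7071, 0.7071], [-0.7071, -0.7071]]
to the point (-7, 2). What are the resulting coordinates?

Matrix multiplication:
[[-0.7071, 0.7071], [-0.7071, -0.7071]] × [-7, 2]ᵀ
= [(-0.7071)(-7) + (0.7071)(2), (-0.7071)(-7) + (-0.7071)(2)]ᵀ
= [6.3639, 3.5355]ᵀ
Result: (6.3639, 3.5355)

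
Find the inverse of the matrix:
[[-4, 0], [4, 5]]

For [[a,b],[c,d]], inverse = (1/det)·[[d,-b],[-c,a]]
det = (-4)(5) - (0)(4) = -20 - 0 = -20
Inverse = (1/-20)·[[5, 0], [-4, -4]]
= [[-1/4, 0], [1/5, 1/5]]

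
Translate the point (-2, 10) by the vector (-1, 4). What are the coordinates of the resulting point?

Translation by (-1, 4) (homogeneous matrix [[1, 0, -1], [0, 1, 4], [0, 0, 1]]):
x' = -2 + -1 = -3
y' = 10 + 4 = 14
Result: (-3, 14)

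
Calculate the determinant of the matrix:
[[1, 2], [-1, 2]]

For a 2×2 matrix [[a, b], [c, d]], det = ad - bc
det = (1)(2) - (2)(-1) = 2 - -2 = 4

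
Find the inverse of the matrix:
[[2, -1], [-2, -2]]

For [[a,b],[c,d]], inverse = (1/det)·[[d,-b],[-c,a]]
det = (2)(-2) - (-1)(-2) = -4 - 2 = -6
Inverse = (1/-6)·[[-2, 1], [2, 2]]
= [[1/3, -1/6], [-1/3, -1/3]]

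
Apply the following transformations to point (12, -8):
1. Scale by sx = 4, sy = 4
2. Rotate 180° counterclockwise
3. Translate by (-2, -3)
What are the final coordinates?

Step 1: Scale → (48, -32)
Step 2: Rotate 180° → (-48, 32)
Step 3: Translate → (-50, 29)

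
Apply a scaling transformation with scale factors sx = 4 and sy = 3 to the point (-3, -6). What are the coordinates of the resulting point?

Scaling matrix:
[[4, 0], [0, 3]]
Result: (-3 × 4, -6 × 3) = (-12, -18)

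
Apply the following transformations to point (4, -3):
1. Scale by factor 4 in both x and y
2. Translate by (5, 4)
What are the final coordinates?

Step 1: Scale (4, -3) by 4 → (16, -12)
Step 2: Translate by (5, 4) → (21, -8)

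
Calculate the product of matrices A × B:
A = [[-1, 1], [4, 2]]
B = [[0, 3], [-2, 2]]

Matrix multiplication:
C[0][0] = -1×0 + 1×-2 = -2
C[0][1] = -1×3 + 1×2 = -1
C[1][0] = 4×0 + 2×-2 = -4
C[1][1] = 4×3 + 2×2 = 16
Result: [[-2, -1], [-4, 16]]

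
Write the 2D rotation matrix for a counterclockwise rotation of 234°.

Rotation matrix formula: [[cos θ, -sin θ], [sin θ, cos θ]]
For θ = 234°:
cos(234°) = -0.5878
sin(234°) = -0.8090
Result: [[-0.5878, 0.8090], [-0.8090, -0.5878]]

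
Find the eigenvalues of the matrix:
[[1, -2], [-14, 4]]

Characteristic equation: det(A - λI) = 0
λ² - (trace)λ + (det) = 0
trace = 1 + 4 = 5, det = (1)(4) - (-2)(-14) = -24
λ² - (5)λ + (-24) = 0
λ = (5 ± √((5)² - 4·(-24))) / 2 = (5 ± √121) / 2
Solving: λ = -3, 8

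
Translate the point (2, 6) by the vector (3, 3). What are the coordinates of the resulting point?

Translation by (3, 3) (homogeneous matrix [[1, 0, 3], [0, 1, 3], [0, 0, 1]]):
x' = 2 + 3 = 5
y' = 6 + 3 = 9
Result: (5, 9)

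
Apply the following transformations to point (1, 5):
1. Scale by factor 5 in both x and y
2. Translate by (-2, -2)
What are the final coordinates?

Step 1: Scale (1, 5) by 5 → (5, 25)
Step 2: Translate by (-2, -2) → (3, 23)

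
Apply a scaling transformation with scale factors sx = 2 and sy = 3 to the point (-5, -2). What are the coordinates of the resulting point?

Scaling matrix:
[[2, 0], [0, 3]]
Result: (-5 × 2, -2 × 3) = (-10, -6)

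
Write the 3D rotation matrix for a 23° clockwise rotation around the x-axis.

Rotation matrix for clockwise 23° around x-axis:
A clockwise rotation by 23° is a counterclockwise rotation by -23°.
cos(-23°) = 0.9205, sin(-23°) = -0.3907
Result: [[1, 0, 0], [0, 0.9205, 0.3907], [0, -0.3907, 0.9205]]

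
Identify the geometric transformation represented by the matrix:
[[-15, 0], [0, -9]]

This matrix represents: non-uniform scaling by sx = -15, sy = -9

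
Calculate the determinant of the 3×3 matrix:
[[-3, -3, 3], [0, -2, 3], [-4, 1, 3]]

Expansion along first row:
det = -3·det([[-2,3],[1,3]]) - -3·det([[0,3],[-4,3]]) + 3·det([[0,-2],[-4,1]])
    = -3·(-2·3 - 3·1) - -3·(0·3 - 3·-4) + 3·(0·1 - -2·-4)
    = -3·-9 - -3·12 + 3·-8
    = 27 + 36 + -24 = 39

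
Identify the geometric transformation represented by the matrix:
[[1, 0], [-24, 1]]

This matrix represents: vertical shear with factor -24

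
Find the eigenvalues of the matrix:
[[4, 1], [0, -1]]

Characteristic equation: det(A - λI) = 0
λ² - (trace)λ + (det) = 0
trace = 4 + -1 = 3, det = (4)(-1) - (1)(0) = -4
λ² - (3)λ + (-4) = 0
λ = (3 ± √((3)² - 4·(-4))) / 2 = (3 ± √25) / 2
Solving: λ = -1, 4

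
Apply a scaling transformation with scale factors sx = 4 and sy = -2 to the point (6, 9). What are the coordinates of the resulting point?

Scaling matrix:
[[4, 0], [0, -2]]
Result: (6 × 4, 9 × -2) = (24, -18)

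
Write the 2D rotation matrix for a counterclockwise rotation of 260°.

Rotation matrix formula: [[cos θ, -sin θ], [sin θ, cos θ]]
For θ = 260°:
cos(260°) = -0.1736
sin(260°) = -0.9848
Result: [[-0.1736, 0.9848], [-0.9848, -0.1736]]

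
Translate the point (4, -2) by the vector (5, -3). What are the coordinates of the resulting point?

Translation by (5, -3) (homogeneous matrix [[1, 0, 5], [0, 1, -3], [0, 0, 1]]):
x' = 4 + 5 = 9
y' = -2 + -3 = -5
Result: (9, -5)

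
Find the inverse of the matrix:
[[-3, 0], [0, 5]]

For [[a,b],[c,d]], inverse = (1/det)·[[d,-b],[-c,a]]
det = (-3)(5) - (0)(0) = -15 - 0 = -15
Inverse = (1/-15)·[[5, 0], [0, -3]]
= [[-1/3, 0], [0, 1/5]]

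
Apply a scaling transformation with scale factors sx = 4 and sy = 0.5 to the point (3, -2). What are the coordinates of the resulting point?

Scaling matrix:
[[4, 0], [0, 0.50]]
Result: (3 × 4, -2 × 0.5) = (12, -1)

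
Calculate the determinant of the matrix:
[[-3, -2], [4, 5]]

For a 2×2 matrix [[a, b], [c, d]], det = ad - bc
det = (-3)(5) - (-2)(4) = -15 - -8 = -7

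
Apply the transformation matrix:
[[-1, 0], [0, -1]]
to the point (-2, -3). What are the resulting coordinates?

Matrix multiplication:
[[-1, 0], [0, -1]] × [-2, -3]ᵀ
= [(-1)(-2) + (0)(-3), (0)(-2) + (-1)(-3)]ᵀ
= [2, 3]ᵀ
Result: (2, 3)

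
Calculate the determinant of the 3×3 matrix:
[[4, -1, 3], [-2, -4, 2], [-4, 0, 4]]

Expansion along first row:
det = 4·det([[-4,2],[0,4]]) - -1·det([[-2,2],[-4,4]]) + 3·det([[-2,-4],[-4,0]])
    = 4·(-4·4 - 2·0) - -1·(-2·4 - 2·-4) + 3·(-2·0 - -4·-4)
    = 4·-16 - -1·0 + 3·-16
    = -64 + 0 + -48 = -112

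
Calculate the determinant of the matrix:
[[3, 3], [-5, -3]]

For a 2×2 matrix [[a, b], [c, d]], det = ad - bc
det = (3)(-3) - (3)(-5) = -9 - -15 = 6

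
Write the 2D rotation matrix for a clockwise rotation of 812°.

Rotation matrix formula: [[cos θ, -sin θ], [sin θ, cos θ]]
A clockwise rotation by 812° is equivalent to a counterclockwise rotation by -812°.
For θ = -812°:
cos(-812°) = -0.0349
sin(-812°) = -0.9994
Result: [[-0.0349, 0.9994], [-0.9994, -0.0349]]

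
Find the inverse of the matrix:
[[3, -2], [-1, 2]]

For [[a,b],[c,d]], inverse = (1/det)·[[d,-b],[-c,a]]
det = (3)(2) - (-2)(-1) = 6 - 2 = 4
Inverse = (1/4)·[[2, 2], [1, 3]]
= [[1/2, 1/2], [1/4, 3/4]]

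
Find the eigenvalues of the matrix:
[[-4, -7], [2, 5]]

Characteristic equation: det(A - λI) = 0
λ² - (trace)λ + (det) = 0
trace = -4 + 5 = 1, det = (-4)(5) - (-7)(2) = -6
λ² - (1)λ + (-6) = 0
λ = (1 ± √((1)² - 4·(-6))) / 2 = (1 ± √25) / 2
Solving: λ = -2, 3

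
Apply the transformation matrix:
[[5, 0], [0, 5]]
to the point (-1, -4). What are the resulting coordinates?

Matrix multiplication:
[[5, 0], [0, 5]] × [-1, -4]ᵀ
= [(5)(-1) + (0)(-4), (0)(-1) + (5)(-4)]ᵀ
= [-5, -20]ᵀ
Result: (-5, -20)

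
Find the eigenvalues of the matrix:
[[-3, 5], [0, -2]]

Characteristic equation: det(A - λI) = 0
λ² - (trace)λ + (det) = 0
trace = -3 + -2 = -5, det = (-3)(-2) - (5)(0) = 6
λ² - (-5)λ + (6) = 0
λ = (-5 ± √((-5)² - 4·(6))) / 2 = (-5 ± √1) / 2
Solving: λ = -3, -2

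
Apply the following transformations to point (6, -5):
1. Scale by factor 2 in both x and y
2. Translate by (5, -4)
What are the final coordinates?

Step 1: Scale (6, -5) by 2 → (12, -10)
Step 2: Translate by (5, -4) → (17, -14)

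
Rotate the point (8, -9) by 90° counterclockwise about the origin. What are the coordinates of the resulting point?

Rotation matrix for 90°: [[cos 90°, -sin 90°], [sin 90°, cos 90°]] = [[0, -1], [1, 0]]
[[0, -1], [1, 0]] × [8, -9]ᵀ = [9, 8]ᵀ
Result: (9, 8)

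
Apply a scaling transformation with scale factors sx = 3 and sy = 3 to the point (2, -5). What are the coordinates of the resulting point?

Scaling matrix:
[[3, 0], [0, 3]]
Result: (2 × 3, -5 × 3) = (6, -15)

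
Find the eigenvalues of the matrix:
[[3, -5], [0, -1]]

Characteristic equation: det(A - λI) = 0
λ² - (trace)λ + (det) = 0
trace = 3 + -1 = 2, det = (3)(-1) - (-5)(0) = -3
λ² - (2)λ + (-3) = 0
λ = (2 ± √((2)² - 4·(-3))) / 2 = (2 ± √16) / 2
Solving: λ = -1, 3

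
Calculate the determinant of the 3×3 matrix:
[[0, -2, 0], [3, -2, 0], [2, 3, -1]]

Expansion along first row:
det = 0·det([[-2,0],[3,-1]]) - -2·det([[3,0],[2,-1]]) + 0·det([[3,-2],[2,3]])
    = 0·(-2·-1 - 0·3) - -2·(3·-1 - 0·2) + 0·(3·3 - -2·2)
    = 0·2 - -2·-3 + 0·13
    = 0 + -6 + 0 = -6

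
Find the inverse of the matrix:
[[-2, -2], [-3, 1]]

For [[a,b],[c,d]], inverse = (1/det)·[[d,-b],[-c,a]]
det = (-2)(1) - (-2)(-3) = -2 - 6 = -8
Inverse = (1/-8)·[[1, 2], [3, -2]]
= [[-1/8, -1/4], [-3/8, 1/4]]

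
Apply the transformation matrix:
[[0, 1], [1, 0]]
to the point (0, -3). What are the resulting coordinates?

Matrix multiplication:
[[0, 1], [1, 0]] × [0, -3]ᵀ
= [(0)(0) + (1)(-3), (1)(0) + (0)(-3)]ᵀ
= [-3, 0]ᵀ
Result: (-3, 0)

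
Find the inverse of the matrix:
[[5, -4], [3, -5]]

For [[a,b],[c,d]], inverse = (1/det)·[[d,-b],[-c,a]]
det = (5)(-5) - (-4)(3) = -25 - -12 = -13
Inverse = (1/-13)·[[-5, 4], [-3, 5]]
= [[5/13, -4/13], [3/13, -5/13]]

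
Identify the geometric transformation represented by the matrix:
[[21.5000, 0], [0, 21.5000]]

This matrix represents: uniform scaling by factor 21.5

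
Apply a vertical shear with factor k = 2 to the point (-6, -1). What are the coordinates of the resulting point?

Shear matrix for vertical shear with factor k = 2:
[[1, 0], [2, 1]]
Result: (-6, -1) → (-6, -13)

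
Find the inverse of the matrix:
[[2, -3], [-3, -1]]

For [[a,b],[c,d]], inverse = (1/det)·[[d,-b],[-c,a]]
det = (2)(-1) - (-3)(-3) = -2 - 9 = -11
Inverse = (1/-11)·[[-1, 3], [3, 2]]
= [[1/11, -3/11], [-3/11, -2/11]]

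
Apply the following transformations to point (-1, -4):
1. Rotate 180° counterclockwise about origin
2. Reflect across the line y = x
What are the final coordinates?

Step 1: Rotate 180° → (1, 4)
Step 2: Reflect across line y = x → (4, 1)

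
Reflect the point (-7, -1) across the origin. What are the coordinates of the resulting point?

Reflection across origin: (-7, -1) → (7, 1)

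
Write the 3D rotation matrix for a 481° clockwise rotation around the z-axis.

Rotation matrix for clockwise 481° around z-axis:
A clockwise rotation by 481° is a counterclockwise rotation by -481°.
cos(-481°) = -0.5150, sin(-481°) = -0.8572
Result: [[-0.5150, 0.8572, 0], [-0.8572, -0.5150, 0], [0, 0, 1]]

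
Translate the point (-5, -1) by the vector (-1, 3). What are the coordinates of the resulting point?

Translation by (-1, 3) (homogeneous matrix [[1, 0, -1], [0, 1, 3], [0, 0, 1]]):
x' = -5 + -1 = -6
y' = -1 + 3 = 2
Result: (-6, 2)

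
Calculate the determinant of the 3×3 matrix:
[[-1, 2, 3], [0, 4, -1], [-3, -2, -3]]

Expansion along first row:
det = -1·det([[4,-1],[-2,-3]]) - 2·det([[0,-1],[-3,-3]]) + 3·det([[0,4],[-3,-2]])
    = -1·(4·-3 - -1·-2) - 2·(0·-3 - -1·-3) + 3·(0·-2 - 4·-3)
    = -1·-14 - 2·-3 + 3·12
    = 14 + 6 + 36 = 56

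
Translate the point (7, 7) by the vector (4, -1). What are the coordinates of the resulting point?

Translation by (4, -1) (homogeneous matrix [[1, 0, 4], [0, 1, -1], [0, 0, 1]]):
x' = 7 + 4 = 11
y' = 7 + -1 = 6
Result: (11, 6)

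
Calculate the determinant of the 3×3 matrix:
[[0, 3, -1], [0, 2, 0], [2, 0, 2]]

Expansion along first row:
det = 0·det([[2,0],[0,2]]) - 3·det([[0,0],[2,2]]) + -1·det([[0,2],[2,0]])
    = 0·(2·2 - 0·0) - 3·(0·2 - 0·2) + -1·(0·0 - 2·2)
    = 0·4 - 3·0 + -1·-4
    = 0 + 0 + 4 = 4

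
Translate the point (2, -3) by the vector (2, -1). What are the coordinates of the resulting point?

Translation by (2, -1) (homogeneous matrix [[1, 0, 2], [0, 1, -1], [0, 0, 1]]):
x' = 2 + 2 = 4
y' = -3 + -1 = -4
Result: (4, -4)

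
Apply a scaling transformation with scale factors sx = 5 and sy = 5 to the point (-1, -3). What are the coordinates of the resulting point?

Scaling matrix:
[[5, 0], [0, 5]]
Result: (-1 × 5, -3 × 5) = (-5, -15)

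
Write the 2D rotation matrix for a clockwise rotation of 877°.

Rotation matrix formula: [[cos θ, -sin θ], [sin θ, cos θ]]
A clockwise rotation by 877° is equivalent to a counterclockwise rotation by -877°.
For θ = -877°:
cos(-877°) = -0.9205
sin(-877°) = -0.3907
Result: [[-0.9205, 0.3907], [-0.3907, -0.9205]]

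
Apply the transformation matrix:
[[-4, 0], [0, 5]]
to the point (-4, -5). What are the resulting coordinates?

Matrix multiplication:
[[-4, 0], [0, 5]] × [-4, -5]ᵀ
= [(-4)(-4) + (0)(-5), (0)(-4) + (5)(-5)]ᵀ
= [16, -25]ᵀ
Result: (16, -25)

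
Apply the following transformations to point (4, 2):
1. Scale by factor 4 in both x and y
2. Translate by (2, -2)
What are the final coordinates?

Step 1: Scale (4, 2) by 4 → (16, 8)
Step 2: Translate by (2, -2) → (18, 6)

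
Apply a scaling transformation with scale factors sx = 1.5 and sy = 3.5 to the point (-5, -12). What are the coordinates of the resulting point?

Scaling matrix:
[[1.50, 0], [0, 3.50]]
Result: (-5 × 1.5, -12 × 3.5) = (-7.5, -42)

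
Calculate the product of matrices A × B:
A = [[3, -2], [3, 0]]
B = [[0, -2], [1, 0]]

Matrix multiplication:
C[0][0] = 3×0 + -2×1 = -2
C[0][1] = 3×-2 + -2×0 = -6
C[1][0] = 3×0 + 0×1 = 0
C[1][1] = 3×-2 + 0×0 = -6
Result: [[-2, -6], [0, -6]]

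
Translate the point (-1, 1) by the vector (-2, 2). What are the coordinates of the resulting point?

Translation by (-2, 2) (homogeneous matrix [[1, 0, -2], [0, 1, 2], [0, 0, 1]]):
x' = -1 + -2 = -3
y' = 1 + 2 = 3
Result: (-3, 3)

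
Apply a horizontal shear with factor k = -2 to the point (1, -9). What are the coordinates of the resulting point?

Shear matrix for horizontal shear with factor k = -2:
[[1, -2], [0, 1]]
Result: (1, -9) → (19, -9)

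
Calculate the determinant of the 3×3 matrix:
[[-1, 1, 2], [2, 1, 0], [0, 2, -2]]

Expansion along first row:
det = -1·det([[1,0],[2,-2]]) - 1·det([[2,0],[0,-2]]) + 2·det([[2,1],[0,2]])
    = -1·(1·-2 - 0·2) - 1·(2·-2 - 0·0) + 2·(2·2 - 1·0)
    = -1·-2 - 1·-4 + 2·4
    = 2 + 4 + 8 = 14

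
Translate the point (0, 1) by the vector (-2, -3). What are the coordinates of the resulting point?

Translation by (-2, -3) (homogeneous matrix [[1, 0, -2], [0, 1, -3], [0, 0, 1]]):
x' = 0 + -2 = -2
y' = 1 + -3 = -2
Result: (-2, -2)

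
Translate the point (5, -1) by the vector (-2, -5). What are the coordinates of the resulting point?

Translation by (-2, -5) (homogeneous matrix [[1, 0, -2], [0, 1, -5], [0, 0, 1]]):
x' = 5 + -2 = 3
y' = -1 + -5 = -6
Result: (3, -6)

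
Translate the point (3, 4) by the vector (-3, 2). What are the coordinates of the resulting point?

Translation by (-3, 2) (homogeneous matrix [[1, 0, -3], [0, 1, 2], [0, 0, 1]]):
x' = 3 + -3 = 0
y' = 4 + 2 = 6
Result: (0, 6)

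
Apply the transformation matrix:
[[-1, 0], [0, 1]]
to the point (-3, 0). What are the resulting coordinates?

Matrix multiplication:
[[-1, 0], [0, 1]] × [-3, 0]ᵀ
= [(-1)(-3) + (0)(0), (0)(-3) + (1)(0)]ᵀ
= [3, 0]ᵀ
Result: (3, 0)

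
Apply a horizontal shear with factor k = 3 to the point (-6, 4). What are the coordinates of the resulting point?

Shear matrix for horizontal shear with factor k = 3:
[[1, 3], [0, 1]]
Result: (-6, 4) → (6, 4)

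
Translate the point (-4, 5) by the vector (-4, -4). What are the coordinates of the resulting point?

Translation by (-4, -4) (homogeneous matrix [[1, 0, -4], [0, 1, -4], [0, 0, 1]]):
x' = -4 + -4 = -8
y' = 5 + -4 = 1
Result: (-8, 1)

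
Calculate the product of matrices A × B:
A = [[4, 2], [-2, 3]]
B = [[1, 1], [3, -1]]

Matrix multiplication:
C[0][0] = 4×1 + 2×3 = 10
C[0][1] = 4×1 + 2×-1 = 2
C[1][0] = -2×1 + 3×3 = 7
C[1][1] = -2×1 + 3×-1 = -5
Result: [[10, 2], [7, -5]]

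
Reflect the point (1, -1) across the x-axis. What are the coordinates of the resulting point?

Reflection across x-axis: (1, -1) → (1, 1)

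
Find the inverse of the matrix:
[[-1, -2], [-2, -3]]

For [[a,b],[c,d]], inverse = (1/det)·[[d,-b],[-c,a]]
det = (-1)(-3) - (-2)(-2) = 3 - 4 = -1
Inverse = (1/-1)·[[-3, 2], [2, -1]]
= [[3, -2], [-2, 1]]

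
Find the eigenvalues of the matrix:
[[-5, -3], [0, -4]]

Characteristic equation: det(A - λI) = 0
λ² - (trace)λ + (det) = 0
trace = -5 + -4 = -9, det = (-5)(-4) - (-3)(0) = 20
λ² - (-9)λ + (20) = 0
λ = (-9 ± √((-9)² - 4·(20))) / 2 = (-9 ± √1) / 2
Solving: λ = -5, -4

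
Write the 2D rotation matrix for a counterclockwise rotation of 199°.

Rotation matrix formula: [[cos θ, -sin θ], [sin θ, cos θ]]
For θ = 199°:
cos(199°) = -0.9455
sin(199°) = -0.3256
Result: [[-0.9455, 0.3256], [-0.3256, -0.9455]]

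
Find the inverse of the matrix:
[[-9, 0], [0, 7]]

For [[a,b],[c,d]], inverse = (1/det)·[[d,-b],[-c,a]]
det = (-9)(7) - (0)(0) = -63 - 0 = -63
Inverse = (1/-63)·[[7, 0], [0, -9]]
= [[-1/9, 0], [0, 1/7]]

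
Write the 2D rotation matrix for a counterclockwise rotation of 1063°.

Rotation matrix formula: [[cos θ, -sin θ], [sin θ, cos θ]]
For θ = 1063°:
cos(1063°) = 0.9563
sin(1063°) = -0.2924
Result: [[0.9563, 0.2924], [-0.2924, 0.9563]]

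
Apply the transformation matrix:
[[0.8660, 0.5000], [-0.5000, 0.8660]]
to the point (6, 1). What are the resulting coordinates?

Matrix multiplication:
[[0.8660, 0.5000], [-0.5000, 0.8660]] × [6, 1]ᵀ
= [(0.8660)(6) + (0.5000)(1), (-0.5000)(6) + (0.8660)(1)]ᵀ
= [5.6960, -2.1340]ᵀ
Result: (5.6960, -2.1340)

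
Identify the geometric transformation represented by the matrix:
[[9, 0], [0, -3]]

This matrix represents: non-uniform scaling by sx = 9, sy = -3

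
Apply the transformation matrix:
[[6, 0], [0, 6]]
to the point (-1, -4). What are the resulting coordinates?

Matrix multiplication:
[[6, 0], [0, 6]] × [-1, -4]ᵀ
= [(6)(-1) + (0)(-4), (0)(-1) + (6)(-4)]ᵀ
= [-6, -24]ᵀ
Result: (-6, -24)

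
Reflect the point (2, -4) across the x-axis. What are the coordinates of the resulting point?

Reflection across x-axis: (2, -4) → (2, 4)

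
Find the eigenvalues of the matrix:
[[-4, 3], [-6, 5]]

Characteristic equation: det(A - λI) = 0
λ² - (trace)λ + (det) = 0
trace = -4 + 5 = 1, det = (-4)(5) - (3)(-6) = -2
λ² - (1)λ + (-2) = 0
λ = (1 ± √((1)² - 4·(-2))) / 2 = (1 ± √9) / 2
Solving: λ = -1, 2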